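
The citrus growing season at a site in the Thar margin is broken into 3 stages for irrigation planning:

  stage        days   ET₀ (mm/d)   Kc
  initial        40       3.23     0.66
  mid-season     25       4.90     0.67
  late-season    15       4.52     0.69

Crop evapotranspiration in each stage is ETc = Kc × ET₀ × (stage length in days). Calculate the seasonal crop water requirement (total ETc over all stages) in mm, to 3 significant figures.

214 mm

initial: 0.66 × 3.23 × 40 = 85.27 mm
mid-season: 0.67 × 4.90 × 25 = 82.08 mm
late-season: 0.69 × 4.52 × 15 = 46.78 mm
Seasonal total = 214.13 mm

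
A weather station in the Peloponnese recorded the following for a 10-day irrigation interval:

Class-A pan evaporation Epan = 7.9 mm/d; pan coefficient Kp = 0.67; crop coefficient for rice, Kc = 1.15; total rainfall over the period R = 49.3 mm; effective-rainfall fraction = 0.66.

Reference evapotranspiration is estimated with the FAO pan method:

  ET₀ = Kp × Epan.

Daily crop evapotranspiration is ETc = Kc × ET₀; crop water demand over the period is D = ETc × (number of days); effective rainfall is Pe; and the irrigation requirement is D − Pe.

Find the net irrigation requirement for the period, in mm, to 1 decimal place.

28.3 mm

ET₀ = 0.67 × 7.9 = 5.2930 mm/d
ETc = Kc × ET₀ = 1.15 × 5.2930 = 6.0870 mm/d
Crop demand D = ETc × 10 d = 6.0870 × 10 = 60.870 mm
Pe = 0.66 × 49.3 = 32.538 mm
D − Pe = 60.870 − 32.538 = 28.332 mm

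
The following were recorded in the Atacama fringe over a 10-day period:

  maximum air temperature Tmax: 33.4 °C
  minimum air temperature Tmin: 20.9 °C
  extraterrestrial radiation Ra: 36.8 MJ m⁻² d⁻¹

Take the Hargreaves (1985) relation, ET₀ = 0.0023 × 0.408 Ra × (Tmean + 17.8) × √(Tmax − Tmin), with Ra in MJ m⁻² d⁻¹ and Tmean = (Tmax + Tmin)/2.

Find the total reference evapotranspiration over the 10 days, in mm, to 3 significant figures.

54.9 mm

Tmean = (33.4 + 20.9)/2 = 27.15 °C
0.408 Ra = 0.408 × 36.8 = 15.0144 mm/d equivalent
ET₀ = 0.0023 × 15.0144 × (27.15 + 17.8) × √12.5 = 0.0023 × 15.0144 × 44.95 × 3.5355 = 5.4880 mm/d
Over 10 days: 5.4880 × 10 = 54.880 mm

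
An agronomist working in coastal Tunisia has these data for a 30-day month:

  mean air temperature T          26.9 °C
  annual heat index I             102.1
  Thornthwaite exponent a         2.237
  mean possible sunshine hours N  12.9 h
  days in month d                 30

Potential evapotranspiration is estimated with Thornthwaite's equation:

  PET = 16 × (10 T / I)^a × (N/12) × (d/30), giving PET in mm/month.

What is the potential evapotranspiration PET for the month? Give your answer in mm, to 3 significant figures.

150 mm

10T/I = 10 × 26.9 / 102.1 = 2.6347
(10T/I)^a = 2.6347^2.237 = 8.7332
Uncorrected PET = 16 × 8.7332 = 139.731 mm
Correction = (N/12)(d/30) = (12.9/12)(30/30) = 1.0750
PET = 139.731 × 1.0750 = 150.211 mm/month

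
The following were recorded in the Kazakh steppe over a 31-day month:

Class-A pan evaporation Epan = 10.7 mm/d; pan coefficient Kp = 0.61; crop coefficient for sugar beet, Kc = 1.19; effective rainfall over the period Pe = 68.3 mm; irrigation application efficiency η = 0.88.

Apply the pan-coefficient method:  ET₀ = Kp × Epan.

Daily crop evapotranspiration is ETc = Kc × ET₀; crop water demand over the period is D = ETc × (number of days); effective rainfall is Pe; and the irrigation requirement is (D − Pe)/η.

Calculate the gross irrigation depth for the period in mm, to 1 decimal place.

ET₀ = 0.61 × 10.7 = 6.5270 mm/d
ETc = Kc × ET₀ = 1.19 × 6.5270 = 7.7671 mm/d
Crop demand D = ETc × 31 d = 7.7671 × 31 = 240.780 mm
D − Pe = 240.780 − 68.3 = 172.480 mm
Gross irrigation = 172.480 / 0.88 = 196.000 mm

196.0 mm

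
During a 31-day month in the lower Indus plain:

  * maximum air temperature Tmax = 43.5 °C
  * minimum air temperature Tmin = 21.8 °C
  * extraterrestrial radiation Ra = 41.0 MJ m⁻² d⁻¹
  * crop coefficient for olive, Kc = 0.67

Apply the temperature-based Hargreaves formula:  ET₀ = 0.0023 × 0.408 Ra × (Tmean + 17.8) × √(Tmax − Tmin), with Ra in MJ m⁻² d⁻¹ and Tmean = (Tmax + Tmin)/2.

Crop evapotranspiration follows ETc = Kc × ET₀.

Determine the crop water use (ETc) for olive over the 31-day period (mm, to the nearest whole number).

188 mm

Tmean = (43.5 + 21.8)/2 = 32.65 °C
0.408 Ra = 0.408 × 41.0 = 16.7280 mm/d equivalent
ET₀ = 0.0023 × 16.7280 × (32.65 + 17.8) × √21.7 = 0.0023 × 16.7280 × 50.45 × 4.6583 = 9.0419 mm/d
ETc = Kc × ET₀ = 0.67 × 9.0419 = 6.0581 mm/d
Over 31 days: 6.0581 × 31 = 187.801 mm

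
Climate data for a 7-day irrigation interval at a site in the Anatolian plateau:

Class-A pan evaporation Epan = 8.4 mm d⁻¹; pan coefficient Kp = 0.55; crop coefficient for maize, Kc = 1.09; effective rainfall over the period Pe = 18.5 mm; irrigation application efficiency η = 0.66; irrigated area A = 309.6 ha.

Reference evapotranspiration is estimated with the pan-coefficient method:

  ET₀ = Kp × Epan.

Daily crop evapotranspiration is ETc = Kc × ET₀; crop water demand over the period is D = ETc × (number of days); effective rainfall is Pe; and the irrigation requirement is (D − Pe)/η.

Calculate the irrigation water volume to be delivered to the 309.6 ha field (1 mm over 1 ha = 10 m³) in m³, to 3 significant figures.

ET₀ = 0.55 × 8.4 = 4.6200 mm/d
ETc = Kc × ET₀ = 1.09 × 4.6200 = 5.0358 mm/d
Crop demand D = ETc × 7 d = 5.0358 × 7 = 35.251 mm
D − Pe = 35.251 − 18.5 = 16.751 mm
Gross irrigation = 16.751 / 0.66 = 25.380 mm
Volume = 25.380 mm × 309.6 ha × 10 = 78576.5 m³

78600 m³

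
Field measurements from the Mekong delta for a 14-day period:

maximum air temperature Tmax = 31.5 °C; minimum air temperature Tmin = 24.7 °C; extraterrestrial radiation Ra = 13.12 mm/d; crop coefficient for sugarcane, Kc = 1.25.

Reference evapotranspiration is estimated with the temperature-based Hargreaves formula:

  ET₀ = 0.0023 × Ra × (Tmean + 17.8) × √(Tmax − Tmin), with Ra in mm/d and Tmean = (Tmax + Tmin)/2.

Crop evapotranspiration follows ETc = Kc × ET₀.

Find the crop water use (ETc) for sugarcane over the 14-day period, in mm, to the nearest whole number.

63 mm

Tmean = (31.5 + 24.7)/2 = 28.10 °C
ET₀ = 0.0023 × 13.12 × (28.10 + 17.8) × √6.8 = 0.0023 × 13.12 × 45.90 × 2.6077 = 3.6119 mm/d
ETc = Kc × ET₀ = 1.25 × 3.6119 = 4.5149 mm/d
Over 14 days: 4.5149 × 14 = 63.209 mm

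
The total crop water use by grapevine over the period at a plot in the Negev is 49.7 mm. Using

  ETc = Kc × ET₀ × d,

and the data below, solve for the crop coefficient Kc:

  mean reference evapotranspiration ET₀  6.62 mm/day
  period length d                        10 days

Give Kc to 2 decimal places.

ETc = Kc × ET₀ × d  ⇒  Kc = ETc / (ET₀ × d)
Kc = 49.7 / (6.62 × 10) = 49.7 / 66.20 = 0.7508

0.75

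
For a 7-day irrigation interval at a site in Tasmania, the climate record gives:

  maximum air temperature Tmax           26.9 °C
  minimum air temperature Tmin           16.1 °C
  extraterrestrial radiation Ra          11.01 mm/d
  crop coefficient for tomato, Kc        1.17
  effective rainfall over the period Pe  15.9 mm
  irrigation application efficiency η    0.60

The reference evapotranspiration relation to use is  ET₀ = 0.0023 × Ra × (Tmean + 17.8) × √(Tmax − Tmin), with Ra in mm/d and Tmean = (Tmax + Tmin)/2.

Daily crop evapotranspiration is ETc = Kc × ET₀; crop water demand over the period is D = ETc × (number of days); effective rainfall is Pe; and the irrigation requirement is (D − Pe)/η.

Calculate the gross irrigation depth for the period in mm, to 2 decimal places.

Tmean = (26.9 + 16.1)/2 = 21.50 °C
ET₀ = 0.0023 × 11.01 × (21.50 + 17.8) × √10.8 = 0.0023 × 11.01 × 39.30 × 3.2863 = 3.2705 mm/d
ETc = Kc × ET₀ = 1.17 × 3.2705 = 3.8265 mm/d
Crop demand D = ETc × 7 d = 3.8265 × 7 = 26.786 mm
D − Pe = 26.786 − 15.9 = 10.886 mm
Gross irrigation = 10.886 / 0.60 = 18.143 mm

18.14 mm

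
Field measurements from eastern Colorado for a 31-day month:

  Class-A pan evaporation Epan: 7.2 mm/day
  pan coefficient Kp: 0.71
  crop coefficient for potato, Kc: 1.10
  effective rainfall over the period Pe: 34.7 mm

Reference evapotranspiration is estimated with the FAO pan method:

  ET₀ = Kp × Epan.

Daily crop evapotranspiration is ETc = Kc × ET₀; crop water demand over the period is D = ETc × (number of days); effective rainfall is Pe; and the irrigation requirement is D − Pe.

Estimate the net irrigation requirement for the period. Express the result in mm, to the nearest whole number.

140 mm

ET₀ = 0.71 × 7.2 = 5.1120 mm/d
ETc = Kc × ET₀ = 1.10 × 5.1120 = 5.6232 mm/d
Crop demand D = ETc × 31 d = 5.6232 × 31 = 174.319 mm
D − Pe = 174.319 − 34.7 = 139.619 mm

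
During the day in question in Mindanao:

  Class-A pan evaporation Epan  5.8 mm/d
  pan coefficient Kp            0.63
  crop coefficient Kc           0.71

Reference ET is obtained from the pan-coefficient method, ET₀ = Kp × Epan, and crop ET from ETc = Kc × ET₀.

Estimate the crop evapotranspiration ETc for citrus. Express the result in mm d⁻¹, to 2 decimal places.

2.59 mm d⁻¹

ET₀ = 0.63 × 5.8 = 3.6540 mm/d
ETc = Kc × ET₀ = 0.71 × 3.6540 = 2.5943 mm/d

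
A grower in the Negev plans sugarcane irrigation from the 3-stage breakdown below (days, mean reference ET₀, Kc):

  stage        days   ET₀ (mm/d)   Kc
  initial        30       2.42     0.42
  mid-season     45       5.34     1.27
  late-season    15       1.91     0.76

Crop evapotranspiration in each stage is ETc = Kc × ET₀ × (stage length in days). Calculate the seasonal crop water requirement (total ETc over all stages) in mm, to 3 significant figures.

357 mm

initial: 0.42 × 2.42 × 30 = 30.49 mm
mid-season: 1.27 × 5.34 × 45 = 305.18 mm
late-season: 0.76 × 1.91 × 15 = 21.77 mm
Seasonal total = 357.44 mm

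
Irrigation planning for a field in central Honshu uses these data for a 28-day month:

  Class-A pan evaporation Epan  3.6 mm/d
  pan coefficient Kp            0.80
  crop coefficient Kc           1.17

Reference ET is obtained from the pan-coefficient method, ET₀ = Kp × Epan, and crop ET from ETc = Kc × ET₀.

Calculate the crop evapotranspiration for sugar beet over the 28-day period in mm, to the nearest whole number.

ET₀ = 0.80 × 3.6 = 2.8800 mm/d
ETc = Kc × ET₀ = 1.17 × 2.8800 = 3.3696 mm/d
Over 28 days: 3.3696 × 28 = 94.349 mm

94 mm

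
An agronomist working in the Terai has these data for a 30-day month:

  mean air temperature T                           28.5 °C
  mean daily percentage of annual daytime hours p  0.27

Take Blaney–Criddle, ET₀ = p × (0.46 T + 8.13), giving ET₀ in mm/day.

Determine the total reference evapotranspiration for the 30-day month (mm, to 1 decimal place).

ET₀ = 0.27 × (0.46 × 28.5 + 8.13) = 0.27 × 21.240 = 5.7348 mm/d
Monthly total = 5.7348 × 30 = 172.044 mm

172.0 mm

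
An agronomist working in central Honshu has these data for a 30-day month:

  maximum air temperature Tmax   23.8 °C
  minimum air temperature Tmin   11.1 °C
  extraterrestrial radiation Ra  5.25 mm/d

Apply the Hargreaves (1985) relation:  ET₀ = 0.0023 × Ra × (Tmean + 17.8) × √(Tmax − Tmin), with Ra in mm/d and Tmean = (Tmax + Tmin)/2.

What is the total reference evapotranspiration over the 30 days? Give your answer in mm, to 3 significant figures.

45.5 mm

Tmean = (23.8 + 11.1)/2 = 17.45 °C
ET₀ = 0.0023 × 5.25 × (17.45 + 17.8) × √12.7 = 0.0023 × 5.25 × 35.25 × 3.5637 = 1.5169 mm/d
Over 30 days: 1.5169 × 30 = 45.507 mm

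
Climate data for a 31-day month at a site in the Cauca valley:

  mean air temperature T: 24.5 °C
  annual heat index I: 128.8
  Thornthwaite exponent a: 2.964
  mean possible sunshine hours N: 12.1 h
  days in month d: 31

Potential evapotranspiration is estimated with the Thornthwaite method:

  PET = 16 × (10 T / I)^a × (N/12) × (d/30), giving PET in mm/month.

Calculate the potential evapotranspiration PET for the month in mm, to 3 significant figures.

10T/I = 10 × 24.5 / 128.8 = 1.9022
(10T/I)^a = 1.9022^2.964 = 6.7254
Uncorrected PET = 16 × 6.7254 = 107.606 mm
Correction = (N/12)(d/30) = (12.1/12)(31/30) = 1.0419
PET = 107.606 × 1.0419 = 112.115 mm/month

112 mm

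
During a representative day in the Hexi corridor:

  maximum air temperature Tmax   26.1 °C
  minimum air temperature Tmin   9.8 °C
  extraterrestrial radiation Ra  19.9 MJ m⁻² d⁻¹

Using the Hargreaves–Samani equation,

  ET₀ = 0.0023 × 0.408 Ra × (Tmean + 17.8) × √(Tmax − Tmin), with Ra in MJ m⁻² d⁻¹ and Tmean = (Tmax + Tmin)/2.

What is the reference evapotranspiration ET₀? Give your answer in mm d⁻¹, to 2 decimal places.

Tmean = (26.1 + 9.8)/2 = 17.95 °C
0.408 Ra = 0.408 × 19.9 = 8.1192 mm/d equivalent
ET₀ = 0.0023 × 8.1192 × (17.95 + 17.8) × √16.3 = 0.0023 × 8.1192 × 35.75 × 4.0373 = 2.6953 mm/d

2.70 mm d⁻¹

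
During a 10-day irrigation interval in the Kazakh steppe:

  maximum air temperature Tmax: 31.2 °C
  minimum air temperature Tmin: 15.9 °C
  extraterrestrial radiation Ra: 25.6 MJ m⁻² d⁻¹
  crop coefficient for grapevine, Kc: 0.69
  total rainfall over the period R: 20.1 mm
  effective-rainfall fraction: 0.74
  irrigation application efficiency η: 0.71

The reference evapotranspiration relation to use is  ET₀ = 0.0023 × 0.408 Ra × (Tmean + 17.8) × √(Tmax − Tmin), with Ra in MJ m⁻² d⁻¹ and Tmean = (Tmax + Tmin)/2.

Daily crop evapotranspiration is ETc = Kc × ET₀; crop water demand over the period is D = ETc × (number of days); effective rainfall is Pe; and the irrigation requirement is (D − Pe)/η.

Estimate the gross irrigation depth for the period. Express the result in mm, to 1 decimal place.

Tmean = (31.2 + 15.9)/2 = 23.55 °C
0.408 Ra = 0.408 × 25.6 = 10.4448 mm/d equivalent
ET₀ = 0.0023 × 10.4448 × (23.55 + 17.8) × √15.3 = 0.0023 × 10.4448 × 41.35 × 3.9115 = 3.8855 mm/d
ETc = Kc × ET₀ = 0.69 × 3.8855 = 2.6810 mm/d
Crop demand D = ETc × 10 d = 2.6810 × 10 = 26.810 mm
Pe = 0.74 × 20.1 = 14.874 mm
D − Pe = 26.810 − 14.874 = 11.936 mm
Gross irrigation = 11.936 / 0.71 = 16.811 mm

16.8 mm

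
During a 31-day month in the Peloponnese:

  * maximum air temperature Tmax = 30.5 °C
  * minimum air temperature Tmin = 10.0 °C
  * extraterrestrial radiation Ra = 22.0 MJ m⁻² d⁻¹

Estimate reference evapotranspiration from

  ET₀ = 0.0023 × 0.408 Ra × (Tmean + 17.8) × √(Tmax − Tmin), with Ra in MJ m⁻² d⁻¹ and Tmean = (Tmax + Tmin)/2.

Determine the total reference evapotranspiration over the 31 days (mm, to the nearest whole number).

Tmean = (30.5 + 10.0)/2 = 20.25 °C
0.408 Ra = 0.408 × 22.0 = 8.9760 mm/d equivalent
ET₀ = 0.0023 × 8.9760 × (20.25 + 17.8) × √20.5 = 0.0023 × 8.9760 × 38.05 × 4.5277 = 3.5567 mm/d
Over 31 days: 3.5567 × 31 = 110.258 mm

110 mm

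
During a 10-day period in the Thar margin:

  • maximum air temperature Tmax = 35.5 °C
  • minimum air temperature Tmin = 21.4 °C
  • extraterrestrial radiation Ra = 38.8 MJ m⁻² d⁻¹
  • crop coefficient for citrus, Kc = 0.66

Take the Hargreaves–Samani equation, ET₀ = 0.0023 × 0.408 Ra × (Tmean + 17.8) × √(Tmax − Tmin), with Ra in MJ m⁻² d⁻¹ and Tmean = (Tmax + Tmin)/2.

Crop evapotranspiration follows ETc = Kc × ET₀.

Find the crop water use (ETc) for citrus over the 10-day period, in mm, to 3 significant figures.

Tmean = (35.5 + 21.4)/2 = 28.45 °C
0.408 Ra = 0.408 × 38.8 = 15.8304 mm/d equivalent
ET₀ = 0.0023 × 15.8304 × (28.45 + 17.8) × √14.1 = 0.0023 × 15.8304 × 46.25 × 3.7550 = 6.3233 mm/d
ETc = Kc × ET₀ = 0.66 × 6.3233 = 4.1734 mm/d
Over 10 days: 4.1734 × 10 = 41.734 mm

41.7 mm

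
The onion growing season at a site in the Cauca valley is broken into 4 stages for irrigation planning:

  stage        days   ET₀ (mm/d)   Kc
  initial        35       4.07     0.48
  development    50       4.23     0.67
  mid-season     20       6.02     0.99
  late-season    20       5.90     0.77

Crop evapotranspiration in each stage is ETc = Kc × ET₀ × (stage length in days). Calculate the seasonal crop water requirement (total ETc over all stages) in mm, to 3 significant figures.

420 mm

initial: 0.48 × 4.07 × 35 = 68.38 mm
development: 0.67 × 4.23 × 50 = 141.71 mm
mid-season: 0.99 × 6.02 × 20 = 119.20 mm
late-season: 0.77 × 5.90 × 20 = 90.86 mm
Seasonal total = 420.15 mm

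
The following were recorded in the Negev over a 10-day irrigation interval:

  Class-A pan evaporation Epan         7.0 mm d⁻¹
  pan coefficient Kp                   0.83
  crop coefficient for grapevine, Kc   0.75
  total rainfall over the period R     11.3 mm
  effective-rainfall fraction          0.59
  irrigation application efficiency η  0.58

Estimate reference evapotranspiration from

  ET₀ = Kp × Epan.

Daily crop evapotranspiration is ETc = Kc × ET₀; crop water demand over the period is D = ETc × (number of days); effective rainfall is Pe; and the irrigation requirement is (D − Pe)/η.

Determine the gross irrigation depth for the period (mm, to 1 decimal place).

63.6 mm

ET₀ = 0.83 × 7.0 = 5.8100 mm/d
ETc = Kc × ET₀ = 0.75 × 5.8100 = 4.3575 mm/d
Crop demand D = ETc × 10 d = 4.3575 × 10 = 43.575 mm
Pe = 0.59 × 11.3 = 6.667 mm
D − Pe = 43.575 − 6.667 = 36.908 mm
Gross irrigation = 36.908 / 0.58 = 63.634 mm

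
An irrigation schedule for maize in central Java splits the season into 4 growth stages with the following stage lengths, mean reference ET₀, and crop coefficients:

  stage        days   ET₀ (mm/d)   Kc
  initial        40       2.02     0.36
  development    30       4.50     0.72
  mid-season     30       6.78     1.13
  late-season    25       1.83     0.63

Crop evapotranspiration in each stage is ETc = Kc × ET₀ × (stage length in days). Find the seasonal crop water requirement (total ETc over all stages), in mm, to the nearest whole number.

385 mm

initial: 0.36 × 2.02 × 40 = 29.09 mm
development: 0.72 × 4.50 × 30 = 97.20 mm
mid-season: 1.13 × 6.78 × 30 = 229.84 mm
late-season: 0.63 × 1.83 × 25 = 28.82 mm
Seasonal total = 384.95 mm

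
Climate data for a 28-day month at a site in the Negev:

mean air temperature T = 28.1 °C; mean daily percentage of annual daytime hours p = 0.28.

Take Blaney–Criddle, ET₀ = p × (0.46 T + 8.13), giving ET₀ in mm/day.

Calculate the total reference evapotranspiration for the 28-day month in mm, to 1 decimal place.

165.1 mm

ET₀ = 0.28 × (0.46 × 28.1 + 8.13) = 0.28 × 21.056 = 5.8957 mm/d
Monthly total = 5.8957 × 28 = 165.080 mm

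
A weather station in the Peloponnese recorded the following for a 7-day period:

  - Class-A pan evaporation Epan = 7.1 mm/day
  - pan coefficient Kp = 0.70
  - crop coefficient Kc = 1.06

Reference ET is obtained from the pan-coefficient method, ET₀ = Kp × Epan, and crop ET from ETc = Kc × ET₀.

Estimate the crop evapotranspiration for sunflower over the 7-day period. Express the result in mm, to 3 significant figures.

ET₀ = 0.70 × 7.1 = 4.9700 mm/d
ETc = Kc × ET₀ = 1.06 × 4.9700 = 5.2682 mm/d
Over 7 days: 5.2682 × 7 = 36.877 mm

36.9 mm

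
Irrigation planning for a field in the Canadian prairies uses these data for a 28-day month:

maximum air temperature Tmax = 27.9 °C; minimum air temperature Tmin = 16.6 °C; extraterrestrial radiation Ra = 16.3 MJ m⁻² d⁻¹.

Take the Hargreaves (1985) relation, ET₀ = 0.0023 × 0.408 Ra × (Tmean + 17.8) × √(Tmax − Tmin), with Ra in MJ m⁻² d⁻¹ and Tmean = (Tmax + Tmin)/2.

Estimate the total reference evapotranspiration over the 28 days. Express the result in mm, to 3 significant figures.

Tmean = (27.9 + 16.6)/2 = 22.25 °C
0.408 Ra = 0.408 × 16.3 = 6.6504 mm/d equivalent
ET₀ = 0.0023 × 6.6504 × (22.25 + 17.8) × √11.3 = 0.0023 × 6.6504 × 40.05 × 3.3615 = 2.0593 mm/d
Over 28 days: 2.0593 × 28 = 57.660 mm

57.7 mm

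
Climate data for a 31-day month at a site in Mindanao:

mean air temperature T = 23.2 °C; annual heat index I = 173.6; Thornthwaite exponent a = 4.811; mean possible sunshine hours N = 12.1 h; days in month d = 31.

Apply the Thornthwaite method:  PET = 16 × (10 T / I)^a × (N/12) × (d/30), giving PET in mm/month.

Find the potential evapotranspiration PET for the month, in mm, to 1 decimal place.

10T/I = 10 × 23.2 / 173.6 = 1.3364
(10T/I)^a = 1.3364^4.811 = 4.0353
Uncorrected PET = 16 × 4.0353 = 64.565 mm
Correction = (N/12)(d/30) = (12.1/12)(31/30) = 1.0419
PET = 64.565 × 1.0419 = 67.270 mm/month

67.3 mm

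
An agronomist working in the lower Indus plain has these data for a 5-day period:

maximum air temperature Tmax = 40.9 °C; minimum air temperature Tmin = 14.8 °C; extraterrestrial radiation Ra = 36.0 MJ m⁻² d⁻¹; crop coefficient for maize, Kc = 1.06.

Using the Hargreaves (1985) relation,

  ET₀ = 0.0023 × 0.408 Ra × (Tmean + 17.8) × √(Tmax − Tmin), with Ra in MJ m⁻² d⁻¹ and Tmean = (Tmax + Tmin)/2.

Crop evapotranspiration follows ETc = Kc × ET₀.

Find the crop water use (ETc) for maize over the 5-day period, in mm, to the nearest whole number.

42 mm

Tmean = (40.9 + 14.8)/2 = 27.85 °C
0.408 Ra = 0.408 × 36.0 = 14.6880 mm/d equivalent
ET₀ = 0.0023 × 14.6880 × (27.85 + 17.8) × √26.1 = 0.0023 × 14.6880 × 45.65 × 5.1088 = 7.8786 mm/d
ETc = Kc × ET₀ = 1.06 × 7.8786 = 8.3513 mm/d
Over 5 days: 8.3513 × 5 = 41.757 mm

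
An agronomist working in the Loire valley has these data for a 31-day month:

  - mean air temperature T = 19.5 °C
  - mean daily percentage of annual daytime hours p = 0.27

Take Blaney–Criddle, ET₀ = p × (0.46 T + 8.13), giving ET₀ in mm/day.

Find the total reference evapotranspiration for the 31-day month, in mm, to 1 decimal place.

143.1 mm

ET₀ = 0.27 × (0.46 × 19.5 + 8.13) = 0.27 × 17.100 = 4.6170 mm/d
Monthly total = 4.6170 × 31 = 143.127 mm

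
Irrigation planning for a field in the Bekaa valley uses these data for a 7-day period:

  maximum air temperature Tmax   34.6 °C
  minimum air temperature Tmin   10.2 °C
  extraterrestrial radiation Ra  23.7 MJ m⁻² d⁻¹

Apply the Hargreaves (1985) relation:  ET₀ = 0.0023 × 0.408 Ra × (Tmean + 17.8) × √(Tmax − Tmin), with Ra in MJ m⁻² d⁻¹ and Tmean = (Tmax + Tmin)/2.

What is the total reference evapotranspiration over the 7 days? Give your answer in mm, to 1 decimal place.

Tmean = (34.6 + 10.2)/2 = 22.40 °C
0.408 Ra = 0.408 × 23.7 = 9.6696 mm/d equivalent
ET₀ = 0.0023 × 9.6696 × (22.40 + 17.8) × √24.4 = 0.0023 × 9.6696 × 40.20 × 4.9396 = 4.4163 mm/d
Over 7 days: 4.4163 × 7 = 30.914 mm

30.9 mm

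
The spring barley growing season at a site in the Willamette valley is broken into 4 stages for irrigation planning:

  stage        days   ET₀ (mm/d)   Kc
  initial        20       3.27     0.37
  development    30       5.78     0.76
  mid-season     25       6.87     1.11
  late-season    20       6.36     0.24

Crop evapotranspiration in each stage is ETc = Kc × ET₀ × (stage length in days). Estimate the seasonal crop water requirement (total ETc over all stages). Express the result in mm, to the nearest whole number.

initial: 0.37 × 3.27 × 20 = 24.20 mm
development: 0.76 × 5.78 × 30 = 131.78 mm
mid-season: 1.11 × 6.87 × 25 = 190.64 mm
late-season: 0.24 × 6.36 × 20 = 30.53 mm
Seasonal total = 377.15 mm

377 mm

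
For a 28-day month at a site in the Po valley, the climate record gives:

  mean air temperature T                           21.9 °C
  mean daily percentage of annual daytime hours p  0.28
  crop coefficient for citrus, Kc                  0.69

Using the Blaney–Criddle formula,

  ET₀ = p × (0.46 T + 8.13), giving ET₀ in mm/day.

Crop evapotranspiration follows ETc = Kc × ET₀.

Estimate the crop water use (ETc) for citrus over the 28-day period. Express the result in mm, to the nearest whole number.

ET₀ = 0.28 × (0.46 × 21.9 + 8.13) = 0.28 × 18.204 = 5.0971 mm/d
ETc = Kc × ET₀ = 0.69 × 5.0971 = 3.5170 mm/d
Over 28 days: 3.5170 × 28 = 98.476 mm

98 mm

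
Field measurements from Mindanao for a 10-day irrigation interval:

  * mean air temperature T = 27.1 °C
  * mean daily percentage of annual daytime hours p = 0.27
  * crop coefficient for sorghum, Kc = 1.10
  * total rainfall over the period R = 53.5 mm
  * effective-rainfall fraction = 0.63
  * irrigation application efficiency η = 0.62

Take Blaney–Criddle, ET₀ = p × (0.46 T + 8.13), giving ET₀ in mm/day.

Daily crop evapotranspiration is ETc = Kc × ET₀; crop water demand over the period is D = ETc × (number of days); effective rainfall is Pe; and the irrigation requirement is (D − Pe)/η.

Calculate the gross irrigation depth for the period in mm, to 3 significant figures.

44.3 mm

ET₀ = 0.27 × (0.46 × 27.1 + 8.13) = 0.27 × 20.596 = 5.5609 mm/d
ETc = Kc × ET₀ = 1.10 × 5.5609 = 6.1170 mm/d
Crop demand D = ETc × 10 d = 6.1170 × 10 = 61.170 mm
Pe = 0.63 × 53.5 = 33.705 mm
D − Pe = 61.170 − 33.705 = 27.465 mm
Gross irrigation = 27.465 / 0.62 = 44.298 mm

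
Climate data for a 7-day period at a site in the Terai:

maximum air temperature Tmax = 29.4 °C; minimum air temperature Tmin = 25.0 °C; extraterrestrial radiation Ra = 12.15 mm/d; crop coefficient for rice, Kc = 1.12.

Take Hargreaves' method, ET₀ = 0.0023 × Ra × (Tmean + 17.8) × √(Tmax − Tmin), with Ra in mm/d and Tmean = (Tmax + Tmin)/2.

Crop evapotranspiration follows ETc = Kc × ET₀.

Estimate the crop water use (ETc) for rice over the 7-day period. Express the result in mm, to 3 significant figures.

Tmean = (29.4 + 25.0)/2 = 27.20 °C
ET₀ = 0.0023 × 12.15 × (27.20 + 17.8) × √4.4 = 0.0023 × 12.15 × 45.00 × 2.0976 = 2.6378 mm/d
ETc = Kc × ET₀ = 1.12 × 2.6378 = 2.9543 mm/d
Over 7 days: 2.9543 × 7 = 20.680 mm

20.7 mm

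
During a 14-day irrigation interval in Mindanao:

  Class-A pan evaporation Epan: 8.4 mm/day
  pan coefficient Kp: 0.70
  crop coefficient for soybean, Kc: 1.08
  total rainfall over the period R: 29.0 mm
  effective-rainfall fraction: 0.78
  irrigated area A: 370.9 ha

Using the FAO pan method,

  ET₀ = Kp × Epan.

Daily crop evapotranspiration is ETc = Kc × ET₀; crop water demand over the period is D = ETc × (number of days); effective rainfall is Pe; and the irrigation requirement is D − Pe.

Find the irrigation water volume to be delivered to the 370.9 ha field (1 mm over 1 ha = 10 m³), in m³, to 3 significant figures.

246000 m³

ET₀ = 0.70 × 8.4 = 5.8800 mm/d
ETc = Kc × ET₀ = 1.08 × 5.8800 = 6.3504 mm/d
Crop demand D = ETc × 14 d = 6.3504 × 14 = 88.906 mm
Pe = 0.78 × 29.0 = 22.620 mm
D − Pe = 88.906 − 22.620 = 66.286 mm
Volume = 66.286 mm × 370.9 ha × 10 = 245854.8 m³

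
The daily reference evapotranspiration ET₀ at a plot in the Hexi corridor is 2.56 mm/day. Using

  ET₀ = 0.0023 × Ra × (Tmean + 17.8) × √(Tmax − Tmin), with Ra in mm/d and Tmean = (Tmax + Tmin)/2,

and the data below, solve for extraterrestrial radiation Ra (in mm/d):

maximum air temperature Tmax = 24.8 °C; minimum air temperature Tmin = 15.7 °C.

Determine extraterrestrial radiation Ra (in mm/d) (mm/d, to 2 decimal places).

Tmean = 20.25 °C; √ΔT = 3.0166
Ra = ET₀ / [0.0023 × (Tmean+17.8) × √ΔT] = 2.56 / (0.0023 × 38.05 × 3.0166) = 9.697 mm/d

9.70 mm/d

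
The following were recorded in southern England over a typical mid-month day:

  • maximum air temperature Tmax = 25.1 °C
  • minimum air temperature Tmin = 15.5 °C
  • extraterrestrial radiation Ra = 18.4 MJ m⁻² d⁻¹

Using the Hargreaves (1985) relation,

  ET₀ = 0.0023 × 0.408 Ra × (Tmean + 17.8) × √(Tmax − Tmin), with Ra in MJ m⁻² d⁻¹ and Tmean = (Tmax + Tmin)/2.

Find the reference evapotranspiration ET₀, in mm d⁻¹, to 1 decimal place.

Tmean = (25.1 + 15.5)/2 = 20.30 °C
0.408 Ra = 0.408 × 18.4 = 7.5072 mm/d equivalent
ET₀ = 0.0023 × 7.5072 × (20.30 + 17.8) × √9.6 = 0.0023 × 7.5072 × 38.10 × 3.0984 = 2.0383 mm/d

2.0 mm d⁻¹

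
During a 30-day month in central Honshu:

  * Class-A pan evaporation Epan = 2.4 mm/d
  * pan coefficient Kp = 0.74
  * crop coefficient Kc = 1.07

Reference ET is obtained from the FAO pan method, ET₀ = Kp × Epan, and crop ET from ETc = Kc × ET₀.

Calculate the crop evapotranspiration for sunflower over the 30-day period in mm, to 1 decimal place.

57.0 mm

ET₀ = 0.74 × 2.4 = 1.7760 mm/d
ETc = Kc × ET₀ = 1.07 × 1.7760 = 1.9003 mm/d
Over 30 days: 1.9003 × 30 = 57.009 mm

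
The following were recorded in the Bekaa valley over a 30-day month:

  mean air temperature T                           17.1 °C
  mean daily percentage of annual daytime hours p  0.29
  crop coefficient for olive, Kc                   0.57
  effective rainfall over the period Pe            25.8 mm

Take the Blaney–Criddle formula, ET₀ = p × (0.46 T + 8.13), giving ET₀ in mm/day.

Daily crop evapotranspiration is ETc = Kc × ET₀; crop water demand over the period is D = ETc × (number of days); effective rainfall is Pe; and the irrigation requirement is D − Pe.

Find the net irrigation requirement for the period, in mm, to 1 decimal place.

53.5 mm

ET₀ = 0.29 × (0.46 × 17.1 + 8.13) = 0.29 × 15.996 = 4.6388 mm/d
ETc = Kc × ET₀ = 0.57 × 4.6388 = 2.6441 mm/d
Crop demand D = ETc × 30 d = 2.6441 × 30 = 79.323 mm
D − Pe = 79.323 − 25.8 = 53.523 mm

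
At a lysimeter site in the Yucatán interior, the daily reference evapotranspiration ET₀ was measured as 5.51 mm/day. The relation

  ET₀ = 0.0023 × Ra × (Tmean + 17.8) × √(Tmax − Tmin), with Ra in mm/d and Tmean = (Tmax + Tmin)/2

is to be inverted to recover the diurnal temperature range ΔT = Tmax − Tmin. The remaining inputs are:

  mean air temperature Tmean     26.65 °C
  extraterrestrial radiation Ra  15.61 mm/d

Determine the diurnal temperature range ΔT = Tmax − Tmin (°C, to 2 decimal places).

√ΔT = ET₀ / [0.0023 × Ra × (Tmean+17.8)] = 5.51 / (0.0023 × 15.61 × 44.45) = 3.4526
ΔT = 3.4526² = 11.920 °C

11.92 °C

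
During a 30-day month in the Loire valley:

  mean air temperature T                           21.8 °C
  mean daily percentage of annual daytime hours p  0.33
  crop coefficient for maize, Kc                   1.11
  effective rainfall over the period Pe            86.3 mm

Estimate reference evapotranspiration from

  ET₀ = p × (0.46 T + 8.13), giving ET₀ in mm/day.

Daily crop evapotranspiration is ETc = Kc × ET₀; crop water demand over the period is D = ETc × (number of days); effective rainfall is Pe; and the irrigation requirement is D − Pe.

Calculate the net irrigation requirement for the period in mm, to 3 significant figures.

113 mm

ET₀ = 0.33 × (0.46 × 21.8 + 8.13) = 0.33 × 18.158 = 5.9921 mm/d
ETc = Kc × ET₀ = 1.11 × 5.9921 = 6.6512 mm/d
Crop demand D = ETc × 30 d = 6.6512 × 30 = 199.536 mm
D − Pe = 199.536 − 86.3 = 113.236 mm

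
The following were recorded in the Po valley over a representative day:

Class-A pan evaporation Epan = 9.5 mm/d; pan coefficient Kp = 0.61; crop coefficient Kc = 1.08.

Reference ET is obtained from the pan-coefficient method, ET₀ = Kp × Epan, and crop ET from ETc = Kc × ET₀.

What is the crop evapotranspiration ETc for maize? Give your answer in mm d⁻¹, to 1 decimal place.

ET₀ = 0.61 × 9.5 = 5.7950 mm/d
ETc = Kc × ET₀ = 1.08 × 5.7950 = 6.2586 mm/d

6.3 mm d⁻¹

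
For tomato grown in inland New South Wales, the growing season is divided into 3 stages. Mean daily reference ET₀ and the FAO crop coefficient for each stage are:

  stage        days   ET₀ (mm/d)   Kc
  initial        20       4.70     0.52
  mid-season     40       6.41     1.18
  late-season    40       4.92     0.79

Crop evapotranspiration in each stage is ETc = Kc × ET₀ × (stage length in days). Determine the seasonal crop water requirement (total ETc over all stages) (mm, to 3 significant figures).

507 mm

initial: 0.52 × 4.70 × 20 = 48.88 mm
mid-season: 1.18 × 6.41 × 40 = 302.55 mm
late-season: 0.79 × 4.92 × 40 = 155.47 mm
Seasonal total = 506.90 mm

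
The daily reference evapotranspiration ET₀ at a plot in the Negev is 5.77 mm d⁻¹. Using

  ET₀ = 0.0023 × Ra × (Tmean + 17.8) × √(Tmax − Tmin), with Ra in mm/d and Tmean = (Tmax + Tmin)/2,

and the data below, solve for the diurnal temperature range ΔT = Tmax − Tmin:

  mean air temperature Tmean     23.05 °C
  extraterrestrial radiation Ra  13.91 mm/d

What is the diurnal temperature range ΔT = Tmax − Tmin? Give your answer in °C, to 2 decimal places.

√ΔT = ET₀ / [0.0023 × Ra × (Tmean+17.8)] = 5.77 / (0.0023 × 13.91 × 40.85) = 4.4150
ΔT = 4.4150² = 19.492 °C

19.49 °C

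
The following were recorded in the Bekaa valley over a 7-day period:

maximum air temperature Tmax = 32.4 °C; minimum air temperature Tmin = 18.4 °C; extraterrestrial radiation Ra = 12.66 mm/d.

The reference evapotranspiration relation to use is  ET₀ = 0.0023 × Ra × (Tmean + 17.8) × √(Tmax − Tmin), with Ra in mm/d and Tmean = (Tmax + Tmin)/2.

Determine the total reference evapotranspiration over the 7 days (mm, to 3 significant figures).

32.9 mm

Tmean = (32.4 + 18.4)/2 = 25.40 °C
ET₀ = 0.0023 × 12.66 × (25.40 + 17.8) × √14.0 = 0.0023 × 12.66 × 43.20 × 3.7417 = 4.7067 mm/d
Over 7 days: 4.7067 × 7 = 32.947 mm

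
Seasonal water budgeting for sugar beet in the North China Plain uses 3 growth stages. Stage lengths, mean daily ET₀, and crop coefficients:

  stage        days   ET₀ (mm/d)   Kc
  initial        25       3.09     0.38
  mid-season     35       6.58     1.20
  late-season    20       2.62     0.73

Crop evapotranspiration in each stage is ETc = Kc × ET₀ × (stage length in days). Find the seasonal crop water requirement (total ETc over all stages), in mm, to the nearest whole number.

344 mm

initial: 0.38 × 3.09 × 25 = 29.36 mm
mid-season: 1.20 × 6.58 × 35 = 276.36 mm
late-season: 0.73 × 2.62 × 20 = 38.25 mm
Seasonal total = 343.97 mm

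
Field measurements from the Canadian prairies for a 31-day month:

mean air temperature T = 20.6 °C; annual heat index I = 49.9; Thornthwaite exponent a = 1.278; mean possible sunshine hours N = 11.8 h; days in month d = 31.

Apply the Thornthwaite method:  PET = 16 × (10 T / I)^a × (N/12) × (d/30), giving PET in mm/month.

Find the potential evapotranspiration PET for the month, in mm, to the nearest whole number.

100 mm

10T/I = 10 × 20.6 / 49.9 = 4.1283
(10T/I)^a = 4.1283^1.278 = 6.1229
Uncorrected PET = 16 × 6.1229 = 97.966 mm
Correction = (N/12)(d/30) = (11.8/12)(31/30) = 1.0161
PET = 97.966 × 1.0161 = 99.543 mm/month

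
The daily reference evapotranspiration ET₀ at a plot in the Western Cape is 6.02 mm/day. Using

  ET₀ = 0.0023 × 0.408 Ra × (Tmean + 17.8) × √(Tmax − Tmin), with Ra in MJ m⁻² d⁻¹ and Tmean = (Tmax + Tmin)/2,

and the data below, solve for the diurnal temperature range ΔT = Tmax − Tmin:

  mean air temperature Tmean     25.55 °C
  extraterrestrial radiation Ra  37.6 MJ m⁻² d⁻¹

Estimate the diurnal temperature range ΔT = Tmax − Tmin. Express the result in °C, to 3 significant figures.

√ΔT = ET₀ / [0.0023 × 0.408 × Ra × (Tmean+17.8)] = 6.02 / (0.0023 × 15.3408 × 43.35) = 3.9358
ΔT = 3.9358² = 15.491 °C

15.5 °C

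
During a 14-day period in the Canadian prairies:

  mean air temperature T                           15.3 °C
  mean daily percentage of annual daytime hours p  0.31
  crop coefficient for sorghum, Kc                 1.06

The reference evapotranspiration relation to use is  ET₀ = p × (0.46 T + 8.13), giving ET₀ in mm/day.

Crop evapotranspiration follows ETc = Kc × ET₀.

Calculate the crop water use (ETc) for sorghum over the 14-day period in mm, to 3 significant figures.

ET₀ = 0.31 × (0.46 × 15.3 + 8.13) = 0.31 × 15.168 = 4.7021 mm/d
ETc = Kc × ET₀ = 1.06 × 4.7021 = 4.9842 mm/d
Over 14 days: 4.9842 × 14 = 69.779 mm

69.8 mm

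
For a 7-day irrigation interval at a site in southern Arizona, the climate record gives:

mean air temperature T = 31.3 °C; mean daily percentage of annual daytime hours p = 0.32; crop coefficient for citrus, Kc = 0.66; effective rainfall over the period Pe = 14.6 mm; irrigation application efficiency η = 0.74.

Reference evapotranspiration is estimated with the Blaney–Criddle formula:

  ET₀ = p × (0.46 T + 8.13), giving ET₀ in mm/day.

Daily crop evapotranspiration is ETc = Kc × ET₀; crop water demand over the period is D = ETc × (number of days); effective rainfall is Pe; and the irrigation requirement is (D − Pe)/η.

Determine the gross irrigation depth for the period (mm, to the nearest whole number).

ET₀ = 0.32 × (0.46 × 31.3 + 8.13) = 0.32 × 22.528 = 7.2090 mm/d
ETc = Kc × ET₀ = 0.66 × 7.2090 = 4.7579 mm/d
Crop demand D = ETc × 7 d = 4.7579 × 7 = 33.305 mm
D − Pe = 33.305 − 14.6 = 18.705 mm
Gross irrigation = 18.705 / 0.74 = 25.277 mm

25 mm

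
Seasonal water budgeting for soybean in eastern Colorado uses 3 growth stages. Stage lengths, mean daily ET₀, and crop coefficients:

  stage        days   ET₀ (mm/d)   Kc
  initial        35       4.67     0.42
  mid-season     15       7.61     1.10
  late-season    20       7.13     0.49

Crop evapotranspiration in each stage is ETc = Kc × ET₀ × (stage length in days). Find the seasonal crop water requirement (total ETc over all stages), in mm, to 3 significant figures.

initial: 0.42 × 4.67 × 35 = 68.65 mm
mid-season: 1.10 × 7.61 × 15 = 125.57 mm
late-season: 0.49 × 7.13 × 20 = 69.87 mm
Seasonal total = 264.09 mm

264 mm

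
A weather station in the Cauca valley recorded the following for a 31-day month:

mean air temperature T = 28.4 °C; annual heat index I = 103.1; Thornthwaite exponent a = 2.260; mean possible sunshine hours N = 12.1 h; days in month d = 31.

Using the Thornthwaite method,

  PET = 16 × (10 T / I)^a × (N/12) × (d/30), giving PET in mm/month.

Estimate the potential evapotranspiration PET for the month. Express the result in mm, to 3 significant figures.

10T/I = 10 × 28.4 / 103.1 = 2.7546
(10T/I)^a = 2.7546^2.260 = 9.8749
Uncorrected PET = 16 × 9.8749 = 157.998 mm
Correction = (N/12)(d/30) = (12.1/12)(31/30) = 1.0419
PET = 157.998 × 1.0419 = 164.618 mm/month

165 mm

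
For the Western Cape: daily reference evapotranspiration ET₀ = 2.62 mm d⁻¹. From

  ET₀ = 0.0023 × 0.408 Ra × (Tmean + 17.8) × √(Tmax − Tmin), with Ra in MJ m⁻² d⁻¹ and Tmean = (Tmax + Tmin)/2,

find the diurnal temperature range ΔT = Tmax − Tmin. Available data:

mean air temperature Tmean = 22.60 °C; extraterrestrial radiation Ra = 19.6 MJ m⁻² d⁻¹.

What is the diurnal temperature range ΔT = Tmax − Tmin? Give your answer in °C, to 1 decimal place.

√ΔT = ET₀ / [0.0023 × 0.408 × Ra × (Tmean+17.8)] = 2.62 / (0.0023 × 7.9968 × 40.40) = 3.5259
ΔT = 3.5259² = 12.432 °C

12.4 °C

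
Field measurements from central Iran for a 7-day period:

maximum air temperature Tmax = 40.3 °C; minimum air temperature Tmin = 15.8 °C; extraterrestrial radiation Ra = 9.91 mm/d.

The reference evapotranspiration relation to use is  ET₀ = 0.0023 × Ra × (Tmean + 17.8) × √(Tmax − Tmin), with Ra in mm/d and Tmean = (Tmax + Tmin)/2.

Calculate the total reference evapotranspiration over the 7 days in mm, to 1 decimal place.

36.2 mm

Tmean = (40.3 + 15.8)/2 = 28.05 °C
ET₀ = 0.0023 × 9.91 × (28.05 + 17.8) × √24.5 = 0.0023 × 9.91 × 45.85 × 4.9497 = 5.1727 mm/d
Over 7 days: 5.1727 × 7 = 36.209 mm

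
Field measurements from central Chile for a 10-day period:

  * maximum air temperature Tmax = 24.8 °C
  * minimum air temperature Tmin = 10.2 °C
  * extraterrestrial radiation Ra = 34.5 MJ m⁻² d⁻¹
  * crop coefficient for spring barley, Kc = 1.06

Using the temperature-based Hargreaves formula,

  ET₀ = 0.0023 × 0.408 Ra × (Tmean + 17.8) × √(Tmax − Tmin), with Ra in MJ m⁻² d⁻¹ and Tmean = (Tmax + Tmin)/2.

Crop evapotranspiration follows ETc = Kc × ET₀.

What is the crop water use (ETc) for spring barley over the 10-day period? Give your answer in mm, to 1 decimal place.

46.3 mm

Tmean = (24.8 + 10.2)/2 = 17.50 °C
0.408 Ra = 0.408 × 34.5 = 14.0760 mm/d equivalent
ET₀ = 0.0023 × 14.0760 × (17.50 + 17.8) × √14.6 = 0.0023 × 14.0760 × 35.30 × 3.8210 = 4.3668 mm/d
ETc = Kc × ET₀ = 1.06 × 4.3668 = 4.6288 mm/d
Over 10 days: 4.6288 × 10 = 46.288 mm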